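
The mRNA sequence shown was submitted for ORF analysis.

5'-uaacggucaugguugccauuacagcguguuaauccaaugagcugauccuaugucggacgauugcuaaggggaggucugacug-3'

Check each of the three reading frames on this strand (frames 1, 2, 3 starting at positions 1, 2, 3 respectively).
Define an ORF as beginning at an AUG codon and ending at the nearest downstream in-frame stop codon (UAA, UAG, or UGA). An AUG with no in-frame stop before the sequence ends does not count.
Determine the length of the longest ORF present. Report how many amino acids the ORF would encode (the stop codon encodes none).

7

Frame 1: UAA CGG UCA UGG UUG CCA UUA CAG CGU GUU AAU CCA AUG AGC UGA UCC UAU GUC GGA CGA UUG CUA AGG GGA GGU CUG ACU — AUG at 37, stop UGA at 43 → 9 nt.
Frame 2: AAC GGU CAU GGU UGC CAU UAC AGC GUG UUA AUC CAA UGA GCU GAU CCU AUG UCG GAC GAU UGC UAA GGG GAG GUC UGA CUG — AUG at 50, stop UAA at 65 → 18 nt.
Frame 3: ACG GUC AUG GUU GCC AUU ACA GCG UGU UAA UCC AAU GAG CUG AUC CUA UGU CGG ACG AUU GCU AAG GGG AGG UCU GAC — AUG at 9, stop UAA at 30 → 24 nt.
Longest: frame 3, positions 9–32, 24 nt = 8 codons = 7 aa. → 7 amino acids.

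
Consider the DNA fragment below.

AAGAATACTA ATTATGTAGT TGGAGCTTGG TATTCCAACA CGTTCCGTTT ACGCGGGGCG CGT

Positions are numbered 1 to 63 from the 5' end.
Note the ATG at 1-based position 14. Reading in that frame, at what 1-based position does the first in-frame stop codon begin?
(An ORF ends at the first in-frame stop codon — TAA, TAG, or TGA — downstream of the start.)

Codons from position 14: ATG (14–16), TAG (17–19).
TAG is a stop codon; it begins at position 17.

17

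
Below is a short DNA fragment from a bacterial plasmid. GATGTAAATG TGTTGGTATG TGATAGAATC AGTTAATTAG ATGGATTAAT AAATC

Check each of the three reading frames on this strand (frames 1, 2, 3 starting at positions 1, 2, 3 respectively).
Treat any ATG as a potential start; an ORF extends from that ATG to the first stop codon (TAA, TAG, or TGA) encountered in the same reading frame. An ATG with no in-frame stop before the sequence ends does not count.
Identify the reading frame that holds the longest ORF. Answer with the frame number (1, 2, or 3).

2

Frame 1: GAT GTA AAT GTG TTG GTA TGT GAT AGA ATC AGT TAA TTA GAT GGA TTA ATA AAT — no ATG→stop ORF.
Frame 2: ATG TAA ATG TGT TGG TAT GTG ATA GAA TCA GTT AAT TAG ATG GAT TAA TAA ATC — ATG at 2, stop TAA at 5 → 6 nt; ATG at 8, stop TAG at 38 → 33 nt; ATG at 41, stop TAA at 47 → 9 nt.
Frame 3: TGT AAA TGT GTT GGT ATG TGA TAG AAT CAG TTA ATT AGA TGG ATT AAT AAA — ATG at 18, stop TGA at 21 → 6 nt.
Longest ORF is 33 nt in frame 2 (positions 8–40).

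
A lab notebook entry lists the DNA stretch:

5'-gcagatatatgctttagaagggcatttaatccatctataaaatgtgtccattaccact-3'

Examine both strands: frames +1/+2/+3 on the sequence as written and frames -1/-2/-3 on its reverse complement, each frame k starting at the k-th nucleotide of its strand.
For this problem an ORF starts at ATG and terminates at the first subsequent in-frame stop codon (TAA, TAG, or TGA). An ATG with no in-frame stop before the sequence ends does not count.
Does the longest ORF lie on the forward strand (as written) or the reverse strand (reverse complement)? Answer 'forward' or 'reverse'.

reverse

Reverse complement (5'→3'): AGTGGTAATGGACACATTTTATAGATGGATTAAATGCCCTTCTAAAGCATATATCTGC
Frame +1: GCA GAT ATA TGC TTT AGA AGG GCA TTT AAT CCA TCT ATA AAA TGT GTC CAT TAC CAC — no ATG→stop ORF.
Frame +2: CAG ATA TAT GCT TTA GAA GGG CAT TTA ATC CAT CTA TAA AAT GTG TCC ATT ACC ACT — no ATG→stop ORF.
Frame +3: AGA TAT ATG CTT TAG AAG GGC ATT TAA TCC ATC TAT AAA ATG TGT CCA TTA CCA — ATG at 9, stop TAG at 15 → 9 nt.
Frame -1: AGT GGT AAT GGA CAC ATT TTA TAG ATG GAT TAA ATG CCC TTC TAA AGC ATA TAT CTG — ATG at 25, stop TAA at 31 → 9 nt; ATG at 34, stop TAA at 43 → 12 nt.
Frame -2: GTG GTA ATG GAC ACA TTT TAT AGA TGG ATT AAA TGC CCT TCT AAA GCA TAT ATC TGC — no ATG→stop ORF.
Frame -3: TGG TAA TGG ACA CAT TTT ATA GAT GGA TTA AAT GCC CTT CTA AAG CAT ATA TCT — no ATG→stop ORF.
Forward-strand max 9 nt; reverse-strand max 12 nt. The reverse strand has the longer ORF.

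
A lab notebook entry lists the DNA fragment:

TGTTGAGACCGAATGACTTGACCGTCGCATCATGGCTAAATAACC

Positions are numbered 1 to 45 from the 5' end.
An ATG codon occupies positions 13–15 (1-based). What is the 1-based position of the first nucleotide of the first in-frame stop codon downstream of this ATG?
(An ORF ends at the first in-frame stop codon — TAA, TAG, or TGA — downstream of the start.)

19

Codons from position 13: ATG (13–15), ACT (16–18), TGA (19–21).
TGA is a stop codon; it begins at position 19.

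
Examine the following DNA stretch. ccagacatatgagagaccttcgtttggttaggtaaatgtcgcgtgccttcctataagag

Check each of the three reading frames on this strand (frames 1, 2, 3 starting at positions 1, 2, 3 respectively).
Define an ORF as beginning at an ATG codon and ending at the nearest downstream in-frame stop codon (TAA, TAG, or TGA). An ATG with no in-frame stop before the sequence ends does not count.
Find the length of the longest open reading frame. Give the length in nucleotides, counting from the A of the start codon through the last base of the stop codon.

27

Frame 1: CCA GAC ATA TGA GAG ACC TTC GTT TGG TTA GGT AAA TGT CGC GTG CCT TCC TAT AAG — no ATG→stop ORF.
Frame 2: CAG ACA TAT GAG AGA CCT TCG TTT GGT TAG GTA AAT GTC GCG TGC CTT CCT ATA AGA — no ATG→stop ORF.
Frame 3: AGA CAT ATG AGA GAC CTT CGT TTG GTT AGG TAA ATG TCG CGT GCC TTC CTA TAA GAG — ATG at 9, stop TAA at 33 → 27 nt; ATG at 36, stop TAA at 54 → 21 nt.
Longest: frame 3, positions 9–35, 27 nt = 9 codons = 8 aa. → 27 nucleotides.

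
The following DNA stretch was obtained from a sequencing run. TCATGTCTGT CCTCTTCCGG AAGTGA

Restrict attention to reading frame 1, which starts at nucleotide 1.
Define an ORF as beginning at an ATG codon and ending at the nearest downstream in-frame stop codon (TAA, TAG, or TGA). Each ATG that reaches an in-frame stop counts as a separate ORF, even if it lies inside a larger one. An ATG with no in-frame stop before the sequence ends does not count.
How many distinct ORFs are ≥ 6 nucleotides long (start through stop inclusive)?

Frame 1: TCA TGT CTG TCC TCT TCC GGA AGT — no ATG→stop ORF.
No ORF reaches 6 nucleotides. Count = 0.

0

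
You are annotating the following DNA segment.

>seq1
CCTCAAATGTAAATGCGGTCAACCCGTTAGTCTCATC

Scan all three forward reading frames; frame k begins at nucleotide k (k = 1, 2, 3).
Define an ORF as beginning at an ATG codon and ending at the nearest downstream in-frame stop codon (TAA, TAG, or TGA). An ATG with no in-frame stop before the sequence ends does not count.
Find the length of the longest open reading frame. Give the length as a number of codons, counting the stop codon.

6

Frame 1: CCT CAA ATG TAA ATG CGG TCA ACC CGT TAG TCT CAT — ATG at 7, stop TAA at 10 → 6 nt; ATG at 13, stop TAG at 28 → 18 nt.
Frame 2: CTC AAA TGT AAA TGC GGT CAA CCC GTT AGT CTC ATC — no ATG→stop ORF.
Frame 3: TCA AAT GTA AAT GCG GTC AAC CCG TTA GTC TCA — no ATG→stop ORF.
Longest: frame 1, positions 13–30, 18 nt = 6 codons = 5 aa. → 6 codons.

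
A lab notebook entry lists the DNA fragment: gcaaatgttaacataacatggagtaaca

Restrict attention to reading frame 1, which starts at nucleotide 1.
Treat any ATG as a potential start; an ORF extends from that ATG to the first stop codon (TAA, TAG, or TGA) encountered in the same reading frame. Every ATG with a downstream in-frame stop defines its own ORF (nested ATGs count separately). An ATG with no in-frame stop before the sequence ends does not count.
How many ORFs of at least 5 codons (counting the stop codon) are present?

0

Frame 1: GCA AAT GTT AAC ATA ACA TGG AGT AAC — no ATG→stop ORF.
No ORF reaches 5 codons. Count = 0.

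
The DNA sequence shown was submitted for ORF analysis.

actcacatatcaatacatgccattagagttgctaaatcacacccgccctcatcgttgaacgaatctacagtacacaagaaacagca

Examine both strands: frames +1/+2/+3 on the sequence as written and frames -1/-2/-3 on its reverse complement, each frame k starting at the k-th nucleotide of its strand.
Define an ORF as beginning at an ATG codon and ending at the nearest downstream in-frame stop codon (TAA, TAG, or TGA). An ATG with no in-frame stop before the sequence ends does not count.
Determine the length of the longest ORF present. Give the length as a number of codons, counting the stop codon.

14

Reverse complement (5'→3'): TGCTGTTTCTTGTGTACTGTAGATTCGTTCAACGATGAGGGCGGGTGTGATTTAGCAACTCTAATGGCATGTATTGATATGTGAGT
Frame +1: ACT CAC ATA TCA ATA CAT GCC ATT AGA GTT GCT AAA TCA CAC CCG CCC TCA TCG TTG AAC GAA TCT ACA GTA CAC AAG AAA CAG — no ATG→stop ORF.
Frame +2: CTC ACA TAT CAA TAC ATG CCA TTA GAG TTG CTA AAT CAC ACC CGC CCT CAT CGT TGA ACG AAT CTA CAG TAC ACA AGA AAC AGC — ATG at 17, stop TGA at 56 → 42 nt.
Frame +3: TCA CAT ATC AAT ACA TGC CAT TAG AGT TGC TAA ATC ACA CCC GCC CTC ATC GTT GAA CGA ATC TAC AGT ACA CAA GAA ACA GCA — no ATG→stop ORF.
Frame -1: TGC TGT TTC TTG TGT ACT GTA GAT TCG TTC AAC GAT GAG GGC GGG TGT GAT TTA GCA ACT CTA ATG GCA TGT ATT GAT ATG TGA — ATG at 64, stop TGA at 82 → 21 nt; ATG at 79, stop TGA at 82 → 6 nt.
Frame -2: GCT GTT TCT TGT GTA CTG TAG ATT CGT TCA ACG ATG AGG GCG GGT GTG ATT TAG CAA CTC TAA TGG CAT GTA TTG ATA TGT GAG — ATG at 35, stop TAG at 53 → 21 nt.
Frame -3: CTG TTT CTT GTG TAC TGT AGA TTC GTT CAA CGA TGA GGG CGG GTG TGA TTT AGC AAC TCT AAT GGC ATG TAT TGA TAT GTG AGT — ATG at 69, stop TGA at 75 → 9 nt.
Longest: frame +2, positions 17–58, 42 nt = 14 codons = 13 aa. → 14 codons.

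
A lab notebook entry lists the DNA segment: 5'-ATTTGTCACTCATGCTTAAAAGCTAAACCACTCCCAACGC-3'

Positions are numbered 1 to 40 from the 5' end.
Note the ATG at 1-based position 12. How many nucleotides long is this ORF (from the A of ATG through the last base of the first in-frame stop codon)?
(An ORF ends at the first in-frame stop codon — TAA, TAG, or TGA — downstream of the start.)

15

Codons from position 12: ATG (12–14), CTT (15–17), AAA (18–20), AGC (21–23), TAA (24–26).
TAA is the first in-frame stop; ORF spans 12–26, 15 nucleotides.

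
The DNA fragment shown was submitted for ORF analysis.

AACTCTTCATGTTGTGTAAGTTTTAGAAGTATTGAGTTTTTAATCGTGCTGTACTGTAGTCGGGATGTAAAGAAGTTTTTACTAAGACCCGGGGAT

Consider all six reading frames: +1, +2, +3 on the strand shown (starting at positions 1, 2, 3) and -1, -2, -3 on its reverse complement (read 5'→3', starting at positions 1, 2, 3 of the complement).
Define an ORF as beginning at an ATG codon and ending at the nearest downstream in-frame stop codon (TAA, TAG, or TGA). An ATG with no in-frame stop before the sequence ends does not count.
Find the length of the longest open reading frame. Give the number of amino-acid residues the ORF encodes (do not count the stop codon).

Reverse complement (5'→3'): ATCCCCGGGTCTTAGTAAAAACTTCTTTACATCCCGACTACAGTACAGCACGATTAAAAACTCAATACTTCTAAAACTTACACAACATGAAGAGTT
Frame +1: AAC TCT TCA TGT TGT GTA AGT TTT AGA AGT ATT GAG TTT TTA ATC GTG CTG TAC TGT AGT CGG GAT GTA AAG AAG TTT TTA CTA AGA CCC GGG GAT — no ATG→stop ORF.
Frame +2: ACT CTT CAT GTT GTG TAA GTT TTA GAA GTA TTG AGT TTT TAA TCG TGC TGT ACT GTA GTC GGG ATG TAA AGA AGT TTT TAC TAA GAC CCG GGG — ATG at 65, stop TAA at 68 → 6 nt.
Frame +3: CTC TTC ATG TTG TGT AAG TTT TAG AAG TAT TGA GTT TTT AAT CGT GCT GTA CTG TAG TCG GGA TGT AAA GAA GTT TTT ACT AAG ACC CGG GGA — ATG at 9, stop TAG at 24 → 18 nt.
Frame -1: ATC CCC GGG TCT TAG TAA AAA CTT CTT TAC ATC CCG ACT ACA GTA CAG CAC GAT TAA AAA CTC AAT ACT TCT AAA ACT TAC ACA ACA TGA AGA GTT — no ATG→stop ORF.
Frame -2: TCC CCG GGT CTT AGT AAA AAC TTC TTT ACA TCC CGA CTA CAG TAC AGC ACG ATT AAA AAC TCA ATA CTT CTA AAA CTT ACA CAA CAT GAA GAG — no ATG→stop ORF.
Frame -3: CCC CGG GTC TTA GTA AAA ACT TCT TTA CAT CCC GAC TAC AGT ACA GCA CGA TTA AAA ACT CAA TAC TTC TAA AAC TTA CAC AAC ATG AAG AGT — no ATG→stop ORF.
Longest: frame +3, positions 9–26, 18 nt = 6 codons = 5 aa. → 5 amino acids.

5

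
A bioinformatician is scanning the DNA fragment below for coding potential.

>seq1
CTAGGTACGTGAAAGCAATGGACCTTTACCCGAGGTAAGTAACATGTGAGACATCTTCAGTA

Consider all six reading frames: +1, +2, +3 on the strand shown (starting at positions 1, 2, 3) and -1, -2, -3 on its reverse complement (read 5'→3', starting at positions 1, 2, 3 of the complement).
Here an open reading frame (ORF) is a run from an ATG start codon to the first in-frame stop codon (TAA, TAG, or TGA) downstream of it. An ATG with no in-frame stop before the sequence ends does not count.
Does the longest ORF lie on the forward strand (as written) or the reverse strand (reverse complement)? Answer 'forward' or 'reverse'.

reverse

Reverse complement (5'→3'): TACTGAAGATGTCTCACATGTTACTTACCTCGGGTAAAGGTCCATTGCTTTCACGTACCTAG
Frame +1: CTA GGT ACG TGA AAG CAA TGG ACC TTT ACC CGA GGT AAG TAA CAT GTG AGA CAT CTT CAG — no ATG→stop ORF.
Frame +2: TAG GTA CGT GAA AGC AAT GGA CCT TTA CCC GAG GTA AGT AAC ATG TGA GAC ATC TTC AGT — ATG at 44, stop TGA at 47 → 6 nt.
Frame +3: AGG TAC GTG AAA GCA ATG GAC CTT TAC CCG AGG TAA GTA ACA TGT GAG ACA TCT TCA GTA — ATG at 18, stop TAA at 36 → 21 nt.
Frame -1: TAC TGA AGA TGT CTC ACA TGT TAC TTA CCT CGG GTA AAG GTC CAT TGC TTT CAC GTA CCT — no ATG→stop ORF.
Frame -2: ACT GAA GAT GTC TCA CAT GTT ACT TAC CTC GGG TAA AGG TCC ATT GCT TTC ACG TAC CTA — no ATG→stop ORF.
Frame -3: CTG AAG ATG TCT CAC ATG TTA CTT ACC TCG GGT AAA GGT CCA TTG CTT TCA CGT ACC TAG — ATG at 9, stop TAG at 60 → 54 nt; ATG at 18, stop TAG at 60 → 45 nt.
Forward-strand max 21 nt; reverse-strand max 54 nt. The reverse strand has the longer ORF.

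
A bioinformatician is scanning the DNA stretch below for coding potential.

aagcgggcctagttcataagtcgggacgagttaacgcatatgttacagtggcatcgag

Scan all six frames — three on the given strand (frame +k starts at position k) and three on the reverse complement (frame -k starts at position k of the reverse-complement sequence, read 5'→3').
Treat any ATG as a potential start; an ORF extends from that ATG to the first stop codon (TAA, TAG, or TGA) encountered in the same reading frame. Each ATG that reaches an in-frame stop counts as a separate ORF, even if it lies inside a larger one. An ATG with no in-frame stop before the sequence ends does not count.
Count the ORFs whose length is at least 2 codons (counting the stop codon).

3

Reverse complement (5'→3'): CTCGATGCCACTGTAACATATGCGTTAACTCGTCCCGACTTATGAACTAGGCCCGCTT
Frame +1: AAG CGG GCC TAG TTC ATA AGT CGG GAC GAG TTA ACG CAT ATG TTA CAG TGG CAT CGA — no ATG→stop ORF.
Frame +2: AGC GGG CCT AGT TCA TAA GTC GGG ACG AGT TAA CGC ATA TGT TAC AGT GGC ATC GAG — no ATG→stop ORF.
Frame +3: GCG GGC CTA GTT CAT AAG TCG GGA CGA GTT AAC GCA TAT GTT ACA GTG GCA TCG — no ATG→stop ORF.
Frame -1: CTC GAT GCC ACT GTA ACA TAT GCG TTA ACT CGT CCC GAC TTA TGA ACT AGG CCC GCT — no ATG→stop ORF.
Frame -2: TCG ATG CCA CTG TAA CAT ATG CGT TAA CTC GTC CCG ACT TAT GAA CTA GGC CCG CTT — ATG at 5, stop TAA at 14 → 12 nt; ATG at 20, stop TAA at 26 → 9 nt.
Frame -3: CGA TGC CAC TGT AAC ATA TGC GTT AAC TCG TCC CGA CTT ATG AAC TAG GCC CGC — ATG at 42, stop TAG at 48 → 9 nt.
ORFs ≥ 2 codons: frame -2 5–16 (4 codons), frame -2 20–28 (3 codons), frame -3 42–50 (3 codons). Count = 3.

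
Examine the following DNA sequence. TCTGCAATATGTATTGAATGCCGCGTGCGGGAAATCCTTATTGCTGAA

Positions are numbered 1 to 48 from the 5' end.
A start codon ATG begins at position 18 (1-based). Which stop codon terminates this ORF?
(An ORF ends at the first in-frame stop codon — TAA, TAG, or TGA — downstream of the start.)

TGA

Codons from position 18: ATG (18–20), CCG (21–23), CGT (24–26), GCG (27–29), GGA (30–32), AAT (33–35), CCT (36–38), TAT (39–41), TGC (42–44), TGA (45–47).
The first in-frame stop codon is TGA.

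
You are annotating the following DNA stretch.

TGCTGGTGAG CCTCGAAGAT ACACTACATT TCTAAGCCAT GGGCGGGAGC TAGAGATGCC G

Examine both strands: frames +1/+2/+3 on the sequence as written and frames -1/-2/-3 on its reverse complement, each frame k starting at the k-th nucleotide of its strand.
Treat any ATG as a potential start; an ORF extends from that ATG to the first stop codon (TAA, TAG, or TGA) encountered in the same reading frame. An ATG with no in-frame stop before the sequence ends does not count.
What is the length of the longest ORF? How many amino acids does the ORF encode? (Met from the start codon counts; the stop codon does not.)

Reverse complement (5'→3'): CGGCATCTCTAGCTCCCGCCCATGGCTTAGAAATGTAGTGTATCTTCGAGGCTCACCAGCA
Frame +1: TGC TGG TGA GCC TCG AAG ATA CAC TAC ATT TCT AAG CCA TGG GCG GGA GCT AGA GAT GCC — no ATG→stop ORF.
Frame +2: GCT GGT GAG CCT CGA AGA TAC ACT ACA TTT CTA AGC CAT GGG CGG GAG CTA GAG ATG CCG — no ATG→stop ORF.
Frame +3: CTG GTG AGC CTC GAA GAT ACA CTA CAT TTC TAA GCC ATG GGC GGG AGC TAG AGA TGC — ATG at 39, stop TAG at 51 → 15 nt.
Frame -1: CGG CAT CTC TAG CTC CCG CCC ATG GCT TAG AAA TGT AGT GTA TCT TCG AGG CTC ACC AGC — ATG at 22, stop TAG at 28 → 9 nt.
Frame -2: GGC ATC TCT AGC TCC CGC CCA TGG CTT AGA AAT GTA GTG TAT CTT CGA GGC TCA CCA GCA — no ATG→stop ORF.
Frame -3: GCA TCT CTA GCT CCC GCC CAT GGC TTA GAA ATG TAG TGT ATC TTC GAG GCT CAC CAG — ATG at 33, stop TAG at 36 → 6 nt.
Longest: frame +3, positions 39–53, 15 nt = 5 codons = 4 aa. → 4 amino acids.

4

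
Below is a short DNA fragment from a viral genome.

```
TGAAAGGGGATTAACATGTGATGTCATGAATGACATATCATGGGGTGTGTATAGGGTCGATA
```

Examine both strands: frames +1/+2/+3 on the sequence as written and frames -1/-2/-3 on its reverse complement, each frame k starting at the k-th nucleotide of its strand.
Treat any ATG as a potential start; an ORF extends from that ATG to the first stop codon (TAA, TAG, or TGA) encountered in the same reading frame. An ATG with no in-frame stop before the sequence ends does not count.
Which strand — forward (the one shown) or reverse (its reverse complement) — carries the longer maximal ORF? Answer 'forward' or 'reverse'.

reverse

Reverse complement (5'→3'): TATCGACCCTATACACACCCCATGATATGTCATTCATGACATCACATGTTAATCCCCTTTCA
Frame +1: TGA AAG GGG ATT AAC ATG TGA TGT CAT GAA TGA CAT ATC ATG GGG TGT GTA TAG GGT CGA — ATG at 16, stop TGA at 19 → 6 nt; ATG at 40, stop TAG at 52 → 15 nt.
Frame +2: GAA AGG GGA TTA ACA TGT GAT GTC ATG AAT GAC ATA TCA TGG GGT GTG TAT AGG GTC GAT — no ATG→stop ORF.
Frame +3: AAA GGG GAT TAA CAT GTG ATG TCA TGA ATG ACA TAT CAT GGG GTG TGT ATA GGG TCG ATA — ATG at 21, stop TGA at 27 → 9 nt.
Frame -1: TAT CGA CCC TAT ACA CAC CCC ATG ATA TGT CAT TCA TGA CAT CAC ATG TTA ATC CCC TTT — ATG at 22, stop TGA at 37 → 18 nt.
Frame -2: ATC GAC CCT ATA CAC ACC CCA TGA TAT GTC ATT CAT GAC ATC ACA TGT TAA TCC CCT TTC — no ATG→stop ORF.
Frame -3: TCG ACC CTA TAC ACA CCC CAT GAT ATG TCA TTC ATG ACA TCA CAT GTT AAT CCC CTT TCA — no ATG→stop ORF.
Forward-strand max 15 nt; reverse-strand max 18 nt. The reverse strand has the longer ORF.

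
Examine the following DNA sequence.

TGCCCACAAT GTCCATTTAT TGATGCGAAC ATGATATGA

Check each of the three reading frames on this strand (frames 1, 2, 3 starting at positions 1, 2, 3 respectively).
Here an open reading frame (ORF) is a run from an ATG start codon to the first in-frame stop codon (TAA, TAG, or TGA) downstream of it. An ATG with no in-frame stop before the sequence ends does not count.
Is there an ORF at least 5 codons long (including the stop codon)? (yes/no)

Frame 1: TGC CCA CAA TGT CCA TTT ATT GAT GCG AAC ATG ATA TGA — ATG at 31, stop TGA at 37 → 9 nt.
Frame 2: GCC CAC AAT GTC CAT TTA TTG ATG CGA ACA TGA TAT — ATG at 23, stop TGA at 32 → 12 nt.
Frame 3: CCC ACA ATG TCC ATT TAT TGA TGC GAA CAT GAT ATG — ATG at 9, stop TGA at 21 → 15 nt.
Frame 3 has an ORF of 5 codons (positions 9–23) ≥ 5, so yes.

yes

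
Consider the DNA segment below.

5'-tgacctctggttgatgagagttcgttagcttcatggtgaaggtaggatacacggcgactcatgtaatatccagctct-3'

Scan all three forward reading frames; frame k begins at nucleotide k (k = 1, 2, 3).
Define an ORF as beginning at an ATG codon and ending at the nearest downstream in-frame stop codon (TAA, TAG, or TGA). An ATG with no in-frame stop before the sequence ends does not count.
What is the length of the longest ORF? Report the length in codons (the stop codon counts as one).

Frame 1: TGA CCT CTG GTT GAT GAG AGT TCG TTA GCT TCA TGG TGA AGG TAG GAT ACA CGG CGA CTC ATG TAA TAT CCA GCT — ATG at 61, stop TAA at 64 → 6 nt.
Frame 2: GAC CTC TGG TTG ATG AGA GTT CGT TAG CTT CAT GGT GAA GGT AGG ATA CAC GGC GAC TCA TGT AAT ATC CAG CTC — ATG at 14, stop TAG at 26 → 15 nt.
Frame 3: ACC TCT GGT TGA TGA GAG TTC GTT AGC TTC ATG GTG AAG GTA GGA TAC ACG GCG ACT CAT GTA ATA TCC AGC TCT — no ATG→stop ORF.
Longest: frame 2, positions 14–28, 15 nt = 5 codons = 4 aa. → 5 codons.

5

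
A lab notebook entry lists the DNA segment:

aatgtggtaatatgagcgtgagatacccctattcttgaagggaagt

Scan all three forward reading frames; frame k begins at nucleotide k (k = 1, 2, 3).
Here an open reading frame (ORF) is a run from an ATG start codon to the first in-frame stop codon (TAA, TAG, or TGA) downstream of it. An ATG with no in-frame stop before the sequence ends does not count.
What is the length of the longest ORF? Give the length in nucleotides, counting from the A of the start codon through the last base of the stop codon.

Frame 1: AAT GTG GTA ATA TGA GCG TGA GAT ACC CCT ATT CTT GAA GGG AAG — no ATG→stop ORF.
Frame 2: ATG TGG TAA TAT GAG CGT GAG ATA CCC CTA TTC TTG AAG GGA AGT — ATG at 2, stop TAA at 8 → 9 nt.
Frame 3: TGT GGT AAT ATG AGC GTG AGA TAC CCC TAT TCT TGA AGG GAA — ATG at 12, stop TGA at 36 → 27 nt.
Longest: frame 3, positions 12–38, 27 nt = 9 codons = 8 aa. → 27 nucleotides.

27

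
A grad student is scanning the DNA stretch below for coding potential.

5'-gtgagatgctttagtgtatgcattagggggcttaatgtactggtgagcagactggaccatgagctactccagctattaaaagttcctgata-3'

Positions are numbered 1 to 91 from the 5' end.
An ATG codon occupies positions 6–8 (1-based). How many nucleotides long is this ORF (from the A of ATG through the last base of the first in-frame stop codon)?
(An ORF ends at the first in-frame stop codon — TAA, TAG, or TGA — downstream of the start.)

Codons from position 6: ATG (6–8), CTT (9–11), TAG (12–14).
TAG is the first in-frame stop; ORF spans 6–14, 9 nucleotides.

9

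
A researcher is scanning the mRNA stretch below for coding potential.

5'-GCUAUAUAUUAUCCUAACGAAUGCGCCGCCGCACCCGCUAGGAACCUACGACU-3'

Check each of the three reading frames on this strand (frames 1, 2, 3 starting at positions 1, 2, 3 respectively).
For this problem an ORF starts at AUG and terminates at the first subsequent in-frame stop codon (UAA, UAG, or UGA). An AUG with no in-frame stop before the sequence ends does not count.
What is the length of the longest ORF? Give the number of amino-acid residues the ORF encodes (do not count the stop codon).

6

Frame 1: GCU AUA UAU UAU CCU AAC GAA UGC GCC GCC GCA CCC GCU AGG AAC CUA CGA — no AUG→stop ORF.
Frame 2: CUA UAU AUU AUC CUA ACG AAU GCG CCG CCG CAC CCG CUA GGA ACC UAC GAC — no AUG→stop ORF.
Frame 3: UAU AUA UUA UCC UAA CGA AUG CGC CGC CGC ACC CGC UAG GAA CCU ACG ACU — AUG at 21, stop UAG at 39 → 21 nt.
Longest: frame 3, positions 21–41, 21 nt = 7 codons = 6 aa. → 6 amino acids.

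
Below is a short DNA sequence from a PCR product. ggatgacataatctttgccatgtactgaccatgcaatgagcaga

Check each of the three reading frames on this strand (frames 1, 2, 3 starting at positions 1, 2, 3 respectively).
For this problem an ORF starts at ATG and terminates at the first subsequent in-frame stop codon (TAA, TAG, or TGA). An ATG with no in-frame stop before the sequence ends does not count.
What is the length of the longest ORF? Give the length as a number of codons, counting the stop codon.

3

Frame 1: GGA TGA CAT AAT CTT TGC CAT GTA CTG ACC ATG CAA TGA GCA — ATG at 31, stop TGA at 37 → 9 nt.
Frame 2: GAT GAC ATA ATC TTT GCC ATG TAC TGA CCA TGC AAT GAG CAG — ATG at 20, stop TGA at 26 → 9 nt.
Frame 3: ATG ACA TAA TCT TTG CCA TGT ACT GAC CAT GCA ATG AGC AGA — ATG at 3, stop TAA at 9 → 9 nt.
Longest: frame 1, positions 31–39, 9 nt = 3 codons = 2 aa. → 3 codons.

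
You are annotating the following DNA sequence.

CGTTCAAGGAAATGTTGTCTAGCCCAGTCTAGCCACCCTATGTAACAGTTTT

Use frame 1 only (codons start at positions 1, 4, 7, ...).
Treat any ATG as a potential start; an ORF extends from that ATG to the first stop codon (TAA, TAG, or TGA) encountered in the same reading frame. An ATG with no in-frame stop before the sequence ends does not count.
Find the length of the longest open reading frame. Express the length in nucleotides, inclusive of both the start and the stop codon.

Frame 1: CGT TCA AGG AAA TGT TGT CTA GCC CAG TCT AGC CAC CCT ATG TAA CAG TTT — ATG at 40, stop TAA at 43 → 6 nt.
Longest: frame 1, positions 40–45, 6 nt = 2 codons = 1 aa. → 6 nucleotides.

6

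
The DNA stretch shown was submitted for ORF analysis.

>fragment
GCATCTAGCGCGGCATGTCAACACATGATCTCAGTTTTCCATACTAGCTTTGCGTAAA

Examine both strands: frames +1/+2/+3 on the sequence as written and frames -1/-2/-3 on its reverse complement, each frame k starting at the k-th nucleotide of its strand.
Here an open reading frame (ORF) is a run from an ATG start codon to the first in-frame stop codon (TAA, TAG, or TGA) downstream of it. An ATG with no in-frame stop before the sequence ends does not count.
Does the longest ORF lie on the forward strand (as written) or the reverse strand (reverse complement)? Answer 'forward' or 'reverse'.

forward

Reverse complement (5'→3'): TTTACGCAAAGCTAGTATGGAAAACTGAGATCATGTGTTGACATGCCGCGCTAGATGC
Frame +1: GCA TCT AGC GCG GCA TGT CAA CAC ATG ATC TCA GTT TTC CAT ACT AGC TTT GCG TAA — ATG at 25, stop TAA at 55 → 33 nt.
Frame +2: CAT CTA GCG CGG CAT GTC AAC ACA TGA TCT CAG TTT TCC ATA CTA GCT TTG CGT AAA — no ATG→stop ORF.
Frame +3: ATC TAG CGC GGC ATG TCA ACA CAT GAT CTC AGT TTT CCA TAC TAG CTT TGC GTA — ATG at 15, stop TAG at 45 → 33 nt.
Frame -1: TTT ACG CAA AGC TAG TAT GGA AAA CTG AGA TCA TGT GTT GAC ATG CCG CGC TAG ATG — ATG at 43, stop TAG at 52 → 12 nt.
Frame -2: TTA CGC AAA GCT AGT ATG GAA AAC TGA GAT CAT GTG TTG ACA TGC CGC GCT AGA TGC — ATG at 17, stop TGA at 26 → 12 nt.
Frame -3: TAC GCA AAG CTA GTA TGG AAA ACT GAG ATC ATG TGT TGA CAT GCC GCG CTA GAT — ATG at 33, stop TGA at 39 → 9 nt.
Forward-strand max 33 nt; reverse-strand max 12 nt. The forward strand has the longer ORF.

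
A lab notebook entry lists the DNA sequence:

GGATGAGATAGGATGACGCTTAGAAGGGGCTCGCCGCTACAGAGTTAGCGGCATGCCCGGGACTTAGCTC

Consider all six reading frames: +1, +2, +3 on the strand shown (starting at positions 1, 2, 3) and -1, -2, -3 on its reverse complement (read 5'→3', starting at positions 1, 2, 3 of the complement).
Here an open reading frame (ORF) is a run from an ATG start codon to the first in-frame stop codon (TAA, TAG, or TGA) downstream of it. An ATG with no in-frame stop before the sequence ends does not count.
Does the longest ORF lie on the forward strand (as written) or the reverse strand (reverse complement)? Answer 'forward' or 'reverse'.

Reverse complement (5'→3'): GAGCTAAGTCCCGGGCATGCCGCTAACTCTGTAGCGGCGAGCCCCTTCTAAGCGTCATCCTATCTCATCC
Frame +1: GGA TGA GAT AGG ATG ACG CTT AGA AGG GGC TCG CCG CTA CAG AGT TAG CGG CAT GCC CGG GAC TTA GCT — ATG at 13, stop TAG at 46 → 36 nt.
Frame +2: GAT GAG ATA GGA TGA CGC TTA GAA GGG GCT CGC CGC TAC AGA GTT AGC GGC ATG CCC GGG ACT TAG CTC — ATG at 53, stop TAG at 65 → 15 nt.
Frame +3: ATG AGA TAG GAT GAC GCT TAG AAG GGG CTC GCC GCT ACA GAG TTA GCG GCA TGC CCG GGA CTT AGC — ATG at 3, stop TAG at 9 → 9 nt.
Frame -1: GAG CTA AGT CCC GGG CAT GCC GCT AAC TCT GTA GCG GCG AGC CCC TTC TAA GCG TCA TCC TAT CTC ATC — no ATG→stop ORF.
Frame -2: AGC TAA GTC CCG GGC ATG CCG CTA ACT CTG TAG CGG CGA GCC CCT TCT AAG CGT CAT CCT ATC TCA TCC — ATG at 17, stop TAG at 32 → 18 nt.
Frame -3: GCT AAG TCC CGG GCA TGC CGC TAA CTC TGT AGC GGC GAG CCC CTT CTA AGC GTC ATC CTA TCT CAT — no ATG→stop ORF.
Forward-strand max 36 nt; reverse-strand max 18 nt. The forward strand has the longer ORF.

forward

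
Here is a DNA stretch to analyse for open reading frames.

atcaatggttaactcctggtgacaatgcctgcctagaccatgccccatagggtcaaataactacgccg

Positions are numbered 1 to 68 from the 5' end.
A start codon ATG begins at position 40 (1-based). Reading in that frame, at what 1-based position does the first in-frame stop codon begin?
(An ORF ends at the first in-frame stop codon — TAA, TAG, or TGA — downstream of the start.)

Codons from position 40: ATG (40–42), CCC (43–45), CAT (46–48), AGG (49–51), GTC (52–54), AAA (55–57), TAA (58–60).
TAA is a stop codon; it begins at position 58.

58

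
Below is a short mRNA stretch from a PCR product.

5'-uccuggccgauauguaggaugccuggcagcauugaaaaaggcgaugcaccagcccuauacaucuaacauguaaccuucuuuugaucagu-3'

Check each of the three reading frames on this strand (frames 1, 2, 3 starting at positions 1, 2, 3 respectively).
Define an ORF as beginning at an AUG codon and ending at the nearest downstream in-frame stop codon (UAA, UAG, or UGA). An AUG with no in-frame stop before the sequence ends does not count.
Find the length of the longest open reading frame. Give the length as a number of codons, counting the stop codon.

16

Frame 1: UCC UGG CCG AUA UGU AGG AUG CCU GGC AGC AUU GAA AAA GGC GAU GCA CCA GCC CUA UAC AUC UAA CAU GUA ACC UUC UUU UGA UCA — AUG at 19, stop UAA at 64 → 48 nt.
Frame 2: CCU GGC CGA UAU GUA GGA UGC CUG GCA GCA UUG AAA AAG GCG AUG CAC CAG CCC UAU ACA UCU AAC AUG UAA CCU UCU UUU GAU CAG — AUG at 44, stop UAA at 71 → 30 nt; AUG at 68, stop UAA at 71 → 6 nt.
Frame 3: CUG GCC GAU AUG UAG GAU GCC UGG CAG CAU UGA AAA AGG CGA UGC ACC AGC CCU AUA CAU CUA ACA UGU AAC CUU CUU UUG AUC AGU — AUG at 12, stop UAG at 15 → 6 nt.
Longest: frame 1, positions 19–66, 48 nt = 16 codons = 15 aa. → 16 codons.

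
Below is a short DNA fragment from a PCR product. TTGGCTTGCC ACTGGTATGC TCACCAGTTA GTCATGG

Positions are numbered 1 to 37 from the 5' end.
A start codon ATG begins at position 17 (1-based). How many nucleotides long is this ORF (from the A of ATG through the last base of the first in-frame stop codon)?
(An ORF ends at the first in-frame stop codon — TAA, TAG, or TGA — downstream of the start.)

15

Codons from position 17: ATG (17–19), CTC (20–22), ACC (23–25), AGT (26–28), TAG (29–31).
TAG is the first in-frame stop; ORF spans 17–31, 15 nucleotides.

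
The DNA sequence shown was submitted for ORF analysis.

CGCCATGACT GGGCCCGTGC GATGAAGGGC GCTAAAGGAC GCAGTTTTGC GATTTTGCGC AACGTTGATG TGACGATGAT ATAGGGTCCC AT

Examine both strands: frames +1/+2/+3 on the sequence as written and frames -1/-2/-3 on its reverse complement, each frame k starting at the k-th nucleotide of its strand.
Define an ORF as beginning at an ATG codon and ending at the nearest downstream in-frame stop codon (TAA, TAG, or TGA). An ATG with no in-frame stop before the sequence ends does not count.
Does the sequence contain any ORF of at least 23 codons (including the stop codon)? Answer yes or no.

Reverse complement (5'→3'): ATGGGACCCTATATCATCGTCACATCAACGTTGCGCAAAATCGCAAAACTGCGTCCTTTAGCGCCCTTCATCGCACGGGCCCAGTCATGGCG
Frame +1: CGC CAT GAC TGG GCC CGT GCG ATG AAG GGC GCT AAA GGA CGC AGT TTT GCG ATT TTG CGC AAC GTT GAT GTG ACG ATG ATA TAG GGT CCC — ATG at 22, stop TAG at 82 → 63 nt; ATG at 76, stop TAG at 82 → 9 nt.
Frame +2: GCC ATG ACT GGG CCC GTG CGA TGA AGG GCG CTA AAG GAC GCA GTT TTG CGA TTT TGC GCA ACG TTG ATG TGA CGA TGA TAT AGG GTC CCA — ATG at 5, stop TGA at 23 → 21 nt; ATG at 68, stop TGA at 71 → 6 nt.
Frame +3: CCA TGA CTG GGC CCG TGC GAT GAA GGG CGC TAA AGG ACG CAG TTT TGC GAT TTT GCG CAA CGT TGA TGT GAC GAT GAT ATA GGG TCC CAT — no ATG→stop ORF.
Frame -1: ATG GGA CCC TAT ATC ATC GTC ACA TCA ACG TTG CGC AAA ATC GCA AAA CTG CGT CCT TTA GCG CCC TTC ATC GCA CGG GCC CAG TCA TGG — no ATG→stop ORF.
Frame -2: TGG GAC CCT ATA TCA TCG TCA CAT CAA CGT TGC GCA AAA TCG CAA AAC TGC GTC CTT TAG CGC CCT TCA TCG CAC GGG CCC AGT CAT GGC — no ATG→stop ORF.
Frame -3: GGG ACC CTA TAT CAT CGT CAC ATC AAC GTT GCG CAA AAT CGC AAA ACT GCG TCC TTT AGC GCC CTT CAT CGC ACG GGC CCA GTC ATG GCG — no ATG→stop ORF.
Largest ORF found is 21 codons < 23, so no.

no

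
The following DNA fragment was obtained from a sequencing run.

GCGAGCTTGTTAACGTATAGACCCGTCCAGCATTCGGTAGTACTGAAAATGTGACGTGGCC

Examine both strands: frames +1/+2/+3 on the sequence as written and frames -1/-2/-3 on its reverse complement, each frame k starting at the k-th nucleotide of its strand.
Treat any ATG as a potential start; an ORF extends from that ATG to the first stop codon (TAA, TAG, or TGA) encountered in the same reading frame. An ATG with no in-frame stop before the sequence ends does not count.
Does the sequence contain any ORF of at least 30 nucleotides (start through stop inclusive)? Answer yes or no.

Reverse complement (5'→3'): GGCCACGTCACATTTTCAGTACTACCGAATGCTGGACGGGTCTATACGTTAACAAGCTCGC
Frame +1: GCG AGC TTG TTA ACG TAT AGA CCC GTC CAG CAT TCG GTA GTA CTG AAA ATG TGA CGT GGC — ATG at 49, stop TGA at 52 → 6 nt.
Frame +2: CGA GCT TGT TAA CGT ATA GAC CCG TCC AGC ATT CGG TAG TAC TGA AAA TGT GAC GTG GCC — no ATG→stop ORF.
Frame +3: GAG CTT GTT AAC GTA TAG ACC CGT CCA GCA TTC GGT AGT ACT GAA AAT GTG ACG TGG — no ATG→stop ORF.
Frame -1: GGC CAC GTC ACA TTT TCA GTA CTA CCG AAT GCT GGA CGG GTC TAT ACG TTA ACA AGC TCG — no ATG→stop ORF.
Frame -2: GCC ACG TCA CAT TTT CAG TAC TAC CGA ATG CTG GAC GGG TCT ATA CGT TAA CAA GCT CGC — ATG at 29, stop TAA at 50 → 24 nt.
Frame -3: CCA CGT CAC ATT TTC AGT ACT ACC GAA TGC TGG ACG GGT CTA TAC GTT AAC AAG CTC — no ATG→stop ORF.
Largest ORF found is 24 nucleotides < 30, so no.

no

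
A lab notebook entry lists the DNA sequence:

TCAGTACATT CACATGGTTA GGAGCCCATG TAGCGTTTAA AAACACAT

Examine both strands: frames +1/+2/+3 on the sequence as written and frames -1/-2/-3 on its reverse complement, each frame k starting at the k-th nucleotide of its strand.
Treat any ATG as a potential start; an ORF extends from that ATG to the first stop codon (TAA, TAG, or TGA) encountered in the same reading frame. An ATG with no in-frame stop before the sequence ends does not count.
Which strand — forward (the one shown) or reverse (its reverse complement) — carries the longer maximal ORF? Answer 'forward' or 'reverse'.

Reverse complement (5'→3'): ATGTGTTTTTAAACGCTACATGGGCTCCTAACCATGTGAATGTACTGA
Frame +1: TCA GTA CAT TCA CAT GGT TAG GAG CCC ATG TAG CGT TTA AAA ACA CAT — ATG at 28, stop TAG at 31 → 6 nt.
Frame +2: CAG TAC ATT CAC ATG GTT AGG AGC CCA TGT AGC GTT TAA AAA CAC — ATG at 14, stop TAA at 38 → 27 nt.
Frame +3: AGT ACA TTC ACA TGG TTA GGA GCC CAT GTA GCG TTT AAA AAC ACA — no ATG→stop ORF.
Frame -1: ATG TGT TTT TAA ACG CTA CAT GGG CTC CTA ACC ATG TGA ATG TAC TGA — ATG at 1, stop TAA at 10 → 12 nt; ATG at 34, stop TGA at 37 → 6 nt; ATG at 40, stop TGA at 46 → 9 nt.
Frame -2: TGT GTT TTT AAA CGC TAC ATG GGC TCC TAA CCA TGT GAA TGT ACT — ATG at 20, stop TAA at 29 → 12 nt.
Frame -3: GTG TTT TTA AAC GCT ACA TGG GCT CCT AAC CAT GTG AAT GTA CTG — no ATG→stop ORF.
Forward-strand max 27 nt; reverse-strand max 12 nt. The forward strand has the longer ORF.

forward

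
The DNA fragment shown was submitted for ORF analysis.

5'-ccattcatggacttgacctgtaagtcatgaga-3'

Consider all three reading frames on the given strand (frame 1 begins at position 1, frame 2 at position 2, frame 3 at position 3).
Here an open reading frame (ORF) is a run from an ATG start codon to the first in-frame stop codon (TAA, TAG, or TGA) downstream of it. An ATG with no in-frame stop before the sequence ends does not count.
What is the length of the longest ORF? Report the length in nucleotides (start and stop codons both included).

Frame 1: CCA TTC ATG GAC TTG ACC TGT AAG TCA TGA — ATG at 7, stop TGA at 28 → 24 nt.
Frame 2: CAT TCA TGG ACT TGA CCT GTA AGT CAT GAG — no ATG→stop ORF.
Frame 3: ATT CAT GGA CTT GAC CTG TAA GTC ATG AGA — no ATG→stop ORF.
Longest: frame 1, positions 7–30, 24 nt = 8 codons = 7 aa. → 24 nucleotides.

24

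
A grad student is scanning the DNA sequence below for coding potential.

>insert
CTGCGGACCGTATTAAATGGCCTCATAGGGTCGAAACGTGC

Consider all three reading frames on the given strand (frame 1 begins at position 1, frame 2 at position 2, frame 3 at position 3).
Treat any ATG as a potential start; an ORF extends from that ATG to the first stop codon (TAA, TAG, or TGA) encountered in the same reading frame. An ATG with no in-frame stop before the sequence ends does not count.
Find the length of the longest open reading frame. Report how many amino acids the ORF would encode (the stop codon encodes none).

Frame 1: CTG CGG ACC GTA TTA AAT GGC CTC ATA GGG TCG AAA CGT — no ATG→stop ORF.
Frame 2: TGC GGA CCG TAT TAA ATG GCC TCA TAG GGT CGA AAC GTG — ATG at 17, stop TAG at 26 → 12 nt.
Frame 3: GCG GAC CGT ATT AAA TGG CCT CAT AGG GTC GAA ACG TGC — no ATG→stop ORF.
Longest: frame 2, positions 17–28, 12 nt = 4 codons = 3 aa. → 3 amino acids.

3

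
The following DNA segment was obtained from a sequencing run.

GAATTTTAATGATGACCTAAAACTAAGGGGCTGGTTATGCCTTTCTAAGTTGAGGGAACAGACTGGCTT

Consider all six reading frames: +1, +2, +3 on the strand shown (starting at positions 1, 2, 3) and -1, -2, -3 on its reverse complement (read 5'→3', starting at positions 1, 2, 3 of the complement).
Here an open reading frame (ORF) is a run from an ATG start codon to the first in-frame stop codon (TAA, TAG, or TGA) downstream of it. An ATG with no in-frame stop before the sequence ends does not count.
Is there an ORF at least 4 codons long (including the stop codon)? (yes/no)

yes

Reverse complement (5'→3'): AAGCCAGTCTGTTCCCTCAACTTAGAAAGGCATAACCAGCCCCTTAGTTTTAGGTCATCATTAAAATTC
Frame +1: GAA TTT TAA TGA TGA CCT AAA ACT AAG GGG CTG GTT ATG CCT TTC TAA GTT GAG GGA ACA GAC TGG CTT — ATG at 37, stop TAA at 46 → 12 nt.
Frame +2: AAT TTT AAT GAT GAC CTA AAA CTA AGG GGC TGG TTA TGC CTT TCT AAG TTG AGG GAA CAG ACT GGC — no ATG→stop ORF.
Frame +3: ATT TTA ATG ATG ACC TAA AAC TAA GGG GCT GGT TAT GCC TTT CTA AGT TGA GGG AAC AGA CTG GCT — ATG at 9, stop TAA at 18 → 12 nt; ATG at 12, stop TAA at 18 → 9 nt.
Frame -1: AAG CCA GTC TGT TCC CTC AAC TTA GAA AGG CAT AAC CAG CCC CTT AGT TTT AGG TCA TCA TTA AAA TTC — no ATG→stop ORF.
Frame -2: AGC CAG TCT GTT CCC TCA ACT TAG AAA GGC ATA ACC AGC CCC TTA GTT TTA GGT CAT CAT TAA AAT — no ATG→stop ORF.
Frame -3: GCC AGT CTG TTC CCT CAA CTT AGA AAG GCA TAA CCA GCC CCT TAG TTT TAG GTC ATC ATT AAA ATT — no ATG→stop ORF.
Frame +1 has an ORF of 4 codons (positions 37–48) ≥ 4, so yes.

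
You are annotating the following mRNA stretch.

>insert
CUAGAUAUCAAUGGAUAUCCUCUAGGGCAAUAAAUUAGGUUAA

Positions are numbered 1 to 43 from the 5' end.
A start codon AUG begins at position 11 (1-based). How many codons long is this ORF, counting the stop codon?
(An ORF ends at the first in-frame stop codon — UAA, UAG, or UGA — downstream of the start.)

5

Codons from position 11: AUG (11–13), GAU (14–16), AUC (17–19), CUC (20–22), UAG (23–25).
UAG is the first in-frame stop; that's 5 codons including the stop.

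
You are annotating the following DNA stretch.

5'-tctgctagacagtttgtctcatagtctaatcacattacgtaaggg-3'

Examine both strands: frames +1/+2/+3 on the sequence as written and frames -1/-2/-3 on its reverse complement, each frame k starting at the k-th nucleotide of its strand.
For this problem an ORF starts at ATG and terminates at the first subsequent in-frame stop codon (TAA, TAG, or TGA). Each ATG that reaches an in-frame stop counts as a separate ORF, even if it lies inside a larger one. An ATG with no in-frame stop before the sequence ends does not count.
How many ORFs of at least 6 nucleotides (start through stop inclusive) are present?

2

Reverse complement (5'→3'): CCCTTACGTAATGTGATTAGACTATGAGACAAACTGTCTAGCAGA
Frame +1: TCT GCT AGA CAG TTT GTC TCA TAG TCT AAT CAC ATT ACG TAA GGG — no ATG→stop ORF.
Frame +2: CTG CTA GAC AGT TTG TCT CAT AGT CTA ATC ACA TTA CGT AAG — no ATG→stop ORF.
Frame +3: TGC TAG ACA GTT TGT CTC ATA GTC TAA TCA CAT TAC GTA AGG — no ATG→stop ORF.
Frame -1: CCC TTA CGT AAT GTG ATT AGA CTA TGA GAC AAA CTG TCT AGC AGA — no ATG→stop ORF.
Frame -2: CCT TAC GTA ATG TGA TTA GAC TAT GAG ACA AAC TGT CTA GCA — ATG at 11, stop TGA at 14 → 6 nt.
Frame -3: CTT ACG TAA TGT GAT TAG ACT ATG AGA CAA ACT GTC TAG CAG — ATG at 24, stop TAG at 39 → 18 nt.
ORFs ≥ 6 nucleotides: frame -2 11–16 (6 nucleotides), frame -3 24–41 (18 nucleotides). Count = 2.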